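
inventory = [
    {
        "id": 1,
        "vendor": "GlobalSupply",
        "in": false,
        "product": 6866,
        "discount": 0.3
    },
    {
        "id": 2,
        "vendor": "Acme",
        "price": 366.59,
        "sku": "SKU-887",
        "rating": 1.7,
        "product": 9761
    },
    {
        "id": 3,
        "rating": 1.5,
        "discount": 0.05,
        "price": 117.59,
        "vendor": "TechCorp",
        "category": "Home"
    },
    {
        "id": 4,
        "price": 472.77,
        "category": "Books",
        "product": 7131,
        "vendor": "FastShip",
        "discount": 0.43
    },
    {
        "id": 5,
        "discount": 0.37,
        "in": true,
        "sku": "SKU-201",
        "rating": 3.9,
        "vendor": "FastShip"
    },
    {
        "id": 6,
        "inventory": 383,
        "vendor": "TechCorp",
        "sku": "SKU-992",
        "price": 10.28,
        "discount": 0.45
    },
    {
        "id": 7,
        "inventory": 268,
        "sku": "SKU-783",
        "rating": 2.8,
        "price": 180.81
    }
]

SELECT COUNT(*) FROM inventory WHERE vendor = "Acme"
1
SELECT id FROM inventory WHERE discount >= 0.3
[1, 4, 5, 6]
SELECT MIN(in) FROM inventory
False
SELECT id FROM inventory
[1, 2, 3, 4, 5, 6, 7]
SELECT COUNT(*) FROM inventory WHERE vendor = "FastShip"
2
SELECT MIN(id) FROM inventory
1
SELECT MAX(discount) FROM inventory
0.45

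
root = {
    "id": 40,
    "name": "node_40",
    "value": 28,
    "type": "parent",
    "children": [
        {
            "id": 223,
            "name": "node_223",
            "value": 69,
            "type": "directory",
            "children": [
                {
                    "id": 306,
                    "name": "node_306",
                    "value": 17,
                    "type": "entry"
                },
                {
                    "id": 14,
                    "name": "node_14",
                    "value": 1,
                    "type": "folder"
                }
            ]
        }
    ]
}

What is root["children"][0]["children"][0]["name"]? "node_306"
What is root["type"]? "parent"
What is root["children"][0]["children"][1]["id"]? 14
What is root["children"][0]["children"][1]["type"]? "folder"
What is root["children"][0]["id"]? 223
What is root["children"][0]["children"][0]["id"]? 306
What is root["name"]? "node_40"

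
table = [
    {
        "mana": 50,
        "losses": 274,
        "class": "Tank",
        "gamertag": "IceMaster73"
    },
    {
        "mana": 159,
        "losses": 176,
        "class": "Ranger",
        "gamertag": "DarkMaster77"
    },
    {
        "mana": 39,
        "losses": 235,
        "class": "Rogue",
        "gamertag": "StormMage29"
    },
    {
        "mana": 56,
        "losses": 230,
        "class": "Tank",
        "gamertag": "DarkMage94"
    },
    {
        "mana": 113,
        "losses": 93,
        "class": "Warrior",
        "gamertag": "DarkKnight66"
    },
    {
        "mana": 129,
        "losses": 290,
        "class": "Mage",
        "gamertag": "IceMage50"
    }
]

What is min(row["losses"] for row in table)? 93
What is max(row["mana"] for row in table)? 159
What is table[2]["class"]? "Rogue"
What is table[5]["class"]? "Mage"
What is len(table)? 6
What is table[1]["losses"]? 176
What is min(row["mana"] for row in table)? 39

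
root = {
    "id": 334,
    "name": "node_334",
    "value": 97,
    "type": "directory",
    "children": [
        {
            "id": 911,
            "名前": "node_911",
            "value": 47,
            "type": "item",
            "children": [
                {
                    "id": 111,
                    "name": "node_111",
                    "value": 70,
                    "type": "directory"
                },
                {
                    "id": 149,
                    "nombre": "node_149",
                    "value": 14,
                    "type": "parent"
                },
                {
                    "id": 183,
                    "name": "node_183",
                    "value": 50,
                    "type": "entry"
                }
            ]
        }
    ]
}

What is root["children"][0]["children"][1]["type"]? "parent"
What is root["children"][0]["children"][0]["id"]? 111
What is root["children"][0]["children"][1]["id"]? 149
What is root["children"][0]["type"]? "item"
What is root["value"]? 97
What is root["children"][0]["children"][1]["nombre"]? "node_149"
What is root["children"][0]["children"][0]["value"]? 70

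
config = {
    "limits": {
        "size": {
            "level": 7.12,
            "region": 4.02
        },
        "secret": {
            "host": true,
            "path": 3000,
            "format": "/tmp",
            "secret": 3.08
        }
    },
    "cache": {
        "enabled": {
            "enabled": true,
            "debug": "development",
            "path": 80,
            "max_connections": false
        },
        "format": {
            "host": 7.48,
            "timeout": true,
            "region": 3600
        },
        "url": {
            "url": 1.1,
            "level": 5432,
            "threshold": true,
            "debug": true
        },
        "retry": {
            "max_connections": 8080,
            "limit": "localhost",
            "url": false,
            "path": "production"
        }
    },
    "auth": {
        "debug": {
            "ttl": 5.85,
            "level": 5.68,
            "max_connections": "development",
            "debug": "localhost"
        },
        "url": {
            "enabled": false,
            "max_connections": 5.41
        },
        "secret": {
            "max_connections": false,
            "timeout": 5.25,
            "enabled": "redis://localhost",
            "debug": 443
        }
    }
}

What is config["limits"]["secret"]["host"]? True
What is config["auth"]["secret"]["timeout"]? 5.25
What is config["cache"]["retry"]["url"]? False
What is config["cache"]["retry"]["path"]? "production"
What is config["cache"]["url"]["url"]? 1.1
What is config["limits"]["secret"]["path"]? 3000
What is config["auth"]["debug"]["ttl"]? 5.85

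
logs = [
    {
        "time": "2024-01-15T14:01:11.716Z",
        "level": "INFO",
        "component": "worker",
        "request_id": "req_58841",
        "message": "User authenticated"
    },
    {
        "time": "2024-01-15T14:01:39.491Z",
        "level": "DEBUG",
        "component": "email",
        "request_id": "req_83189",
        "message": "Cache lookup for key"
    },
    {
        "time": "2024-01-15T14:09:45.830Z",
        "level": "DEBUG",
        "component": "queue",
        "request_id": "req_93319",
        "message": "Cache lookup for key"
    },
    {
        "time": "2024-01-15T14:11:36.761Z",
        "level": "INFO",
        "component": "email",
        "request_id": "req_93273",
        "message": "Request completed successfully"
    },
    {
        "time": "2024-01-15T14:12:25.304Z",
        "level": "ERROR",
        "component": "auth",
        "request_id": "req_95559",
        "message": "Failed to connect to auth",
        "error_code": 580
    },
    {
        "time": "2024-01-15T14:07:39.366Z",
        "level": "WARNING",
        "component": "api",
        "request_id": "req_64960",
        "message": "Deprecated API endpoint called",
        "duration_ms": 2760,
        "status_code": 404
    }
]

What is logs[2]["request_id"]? "req_93319"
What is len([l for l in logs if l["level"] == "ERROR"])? 1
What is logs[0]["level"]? "INFO"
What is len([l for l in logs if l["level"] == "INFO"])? 2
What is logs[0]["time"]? "2024-01-15T14:01:11.716Z"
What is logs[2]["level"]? "DEBUG"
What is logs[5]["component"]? "api"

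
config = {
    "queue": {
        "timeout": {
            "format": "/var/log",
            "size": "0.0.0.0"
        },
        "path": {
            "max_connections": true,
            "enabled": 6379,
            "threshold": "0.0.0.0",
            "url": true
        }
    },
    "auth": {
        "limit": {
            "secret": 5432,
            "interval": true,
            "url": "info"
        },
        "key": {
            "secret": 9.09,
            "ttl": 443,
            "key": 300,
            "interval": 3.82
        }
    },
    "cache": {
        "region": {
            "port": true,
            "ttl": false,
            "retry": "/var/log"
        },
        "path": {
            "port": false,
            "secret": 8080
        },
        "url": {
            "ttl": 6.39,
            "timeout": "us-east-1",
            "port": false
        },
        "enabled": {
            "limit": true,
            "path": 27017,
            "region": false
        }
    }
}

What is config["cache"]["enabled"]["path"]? 27017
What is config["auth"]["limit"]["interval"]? True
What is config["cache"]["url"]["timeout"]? "us-east-1"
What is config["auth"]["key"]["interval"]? 3.82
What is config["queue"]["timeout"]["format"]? "/var/log"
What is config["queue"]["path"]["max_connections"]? True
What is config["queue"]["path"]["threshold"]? "0.0.0.0"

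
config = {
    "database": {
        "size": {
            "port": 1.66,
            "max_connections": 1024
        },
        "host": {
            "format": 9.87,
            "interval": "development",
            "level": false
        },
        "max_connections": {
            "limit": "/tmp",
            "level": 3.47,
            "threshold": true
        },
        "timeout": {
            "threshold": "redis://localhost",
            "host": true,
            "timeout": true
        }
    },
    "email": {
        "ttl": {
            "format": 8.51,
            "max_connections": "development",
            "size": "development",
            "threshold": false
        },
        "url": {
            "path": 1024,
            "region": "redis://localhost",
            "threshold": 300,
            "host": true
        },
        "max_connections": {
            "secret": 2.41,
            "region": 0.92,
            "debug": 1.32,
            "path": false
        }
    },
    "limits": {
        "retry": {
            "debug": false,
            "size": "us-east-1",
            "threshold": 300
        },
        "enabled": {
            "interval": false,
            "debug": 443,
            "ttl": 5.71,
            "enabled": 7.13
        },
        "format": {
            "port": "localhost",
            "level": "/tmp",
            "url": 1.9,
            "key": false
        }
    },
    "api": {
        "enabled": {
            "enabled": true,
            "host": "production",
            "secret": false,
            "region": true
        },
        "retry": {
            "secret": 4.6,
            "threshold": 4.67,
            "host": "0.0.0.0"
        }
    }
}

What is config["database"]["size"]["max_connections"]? 1024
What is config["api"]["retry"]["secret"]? 4.6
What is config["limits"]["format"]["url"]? 1.9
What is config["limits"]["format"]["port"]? "localhost"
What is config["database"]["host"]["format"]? 9.87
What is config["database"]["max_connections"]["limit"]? "/tmp"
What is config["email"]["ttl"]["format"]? 8.51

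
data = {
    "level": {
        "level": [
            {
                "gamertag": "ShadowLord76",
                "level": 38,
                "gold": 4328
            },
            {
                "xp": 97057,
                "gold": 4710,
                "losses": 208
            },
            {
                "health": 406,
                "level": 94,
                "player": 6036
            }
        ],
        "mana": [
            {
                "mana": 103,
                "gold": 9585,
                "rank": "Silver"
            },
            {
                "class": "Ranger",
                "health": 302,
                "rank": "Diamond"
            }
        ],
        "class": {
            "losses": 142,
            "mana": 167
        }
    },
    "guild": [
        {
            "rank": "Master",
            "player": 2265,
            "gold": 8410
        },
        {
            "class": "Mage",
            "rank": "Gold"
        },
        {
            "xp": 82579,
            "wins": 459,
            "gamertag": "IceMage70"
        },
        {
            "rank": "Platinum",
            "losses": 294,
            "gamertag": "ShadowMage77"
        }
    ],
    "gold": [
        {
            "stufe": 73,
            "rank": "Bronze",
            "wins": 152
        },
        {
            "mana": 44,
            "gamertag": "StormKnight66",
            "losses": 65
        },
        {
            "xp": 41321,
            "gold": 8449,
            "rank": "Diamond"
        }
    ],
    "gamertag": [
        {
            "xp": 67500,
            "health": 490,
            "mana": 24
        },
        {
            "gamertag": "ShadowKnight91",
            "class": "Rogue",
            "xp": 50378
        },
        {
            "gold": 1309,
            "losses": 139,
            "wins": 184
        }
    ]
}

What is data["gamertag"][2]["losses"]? 139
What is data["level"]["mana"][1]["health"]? 302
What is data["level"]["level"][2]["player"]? 6036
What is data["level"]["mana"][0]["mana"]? 103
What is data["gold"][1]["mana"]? 44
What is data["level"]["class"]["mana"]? 167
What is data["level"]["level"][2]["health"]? 406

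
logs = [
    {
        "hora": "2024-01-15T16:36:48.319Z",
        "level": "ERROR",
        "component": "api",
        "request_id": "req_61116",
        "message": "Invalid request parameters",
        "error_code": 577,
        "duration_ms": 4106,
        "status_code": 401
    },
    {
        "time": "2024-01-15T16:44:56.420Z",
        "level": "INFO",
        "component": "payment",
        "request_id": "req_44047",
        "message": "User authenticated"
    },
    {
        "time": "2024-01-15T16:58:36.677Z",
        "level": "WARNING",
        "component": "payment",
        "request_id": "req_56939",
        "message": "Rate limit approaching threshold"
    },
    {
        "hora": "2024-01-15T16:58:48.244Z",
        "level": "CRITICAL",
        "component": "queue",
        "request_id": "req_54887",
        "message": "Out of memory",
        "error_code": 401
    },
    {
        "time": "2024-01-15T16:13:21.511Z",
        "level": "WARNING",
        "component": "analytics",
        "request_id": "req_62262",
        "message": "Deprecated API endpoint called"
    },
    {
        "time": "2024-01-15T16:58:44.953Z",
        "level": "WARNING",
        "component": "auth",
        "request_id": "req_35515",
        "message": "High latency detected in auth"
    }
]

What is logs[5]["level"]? "WARNING"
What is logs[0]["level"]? "ERROR"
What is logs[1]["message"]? "User authenticated"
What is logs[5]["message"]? "High latency detected in auth"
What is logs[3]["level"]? "CRITICAL"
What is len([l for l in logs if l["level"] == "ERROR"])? 1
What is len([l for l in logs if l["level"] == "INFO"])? 1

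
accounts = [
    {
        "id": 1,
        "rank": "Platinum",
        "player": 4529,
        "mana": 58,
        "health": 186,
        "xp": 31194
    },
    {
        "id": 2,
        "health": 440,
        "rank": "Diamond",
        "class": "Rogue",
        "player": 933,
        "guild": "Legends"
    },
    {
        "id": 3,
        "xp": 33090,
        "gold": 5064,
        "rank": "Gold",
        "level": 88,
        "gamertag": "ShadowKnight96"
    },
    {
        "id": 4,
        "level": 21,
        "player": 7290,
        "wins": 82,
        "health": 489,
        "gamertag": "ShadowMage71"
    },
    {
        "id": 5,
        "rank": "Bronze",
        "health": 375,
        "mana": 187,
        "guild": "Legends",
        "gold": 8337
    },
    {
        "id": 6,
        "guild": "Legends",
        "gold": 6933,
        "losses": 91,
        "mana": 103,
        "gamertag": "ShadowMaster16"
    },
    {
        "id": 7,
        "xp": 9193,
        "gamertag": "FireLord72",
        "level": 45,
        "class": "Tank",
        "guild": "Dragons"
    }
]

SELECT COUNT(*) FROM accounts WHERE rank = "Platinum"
1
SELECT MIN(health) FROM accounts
186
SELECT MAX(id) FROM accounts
7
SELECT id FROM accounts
[1, 2, 3, 4, 5, 6, 7]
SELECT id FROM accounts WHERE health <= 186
[1]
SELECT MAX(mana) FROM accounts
187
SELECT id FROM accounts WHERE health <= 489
[1, 2, 4, 5]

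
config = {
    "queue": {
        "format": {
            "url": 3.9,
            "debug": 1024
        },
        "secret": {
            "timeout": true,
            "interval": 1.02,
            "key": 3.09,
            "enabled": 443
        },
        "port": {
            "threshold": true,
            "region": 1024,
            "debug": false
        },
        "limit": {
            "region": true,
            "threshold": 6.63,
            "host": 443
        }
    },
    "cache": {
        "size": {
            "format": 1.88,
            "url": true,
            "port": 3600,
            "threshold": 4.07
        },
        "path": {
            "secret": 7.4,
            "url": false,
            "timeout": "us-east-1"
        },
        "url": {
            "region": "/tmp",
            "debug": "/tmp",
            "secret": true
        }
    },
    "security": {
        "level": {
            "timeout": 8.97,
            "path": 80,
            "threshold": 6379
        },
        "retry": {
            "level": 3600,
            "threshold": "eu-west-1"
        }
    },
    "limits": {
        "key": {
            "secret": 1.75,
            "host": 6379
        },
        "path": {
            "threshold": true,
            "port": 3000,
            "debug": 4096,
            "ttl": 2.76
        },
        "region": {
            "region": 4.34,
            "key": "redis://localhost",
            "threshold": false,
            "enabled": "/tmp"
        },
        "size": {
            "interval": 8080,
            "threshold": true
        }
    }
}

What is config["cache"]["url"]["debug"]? "/tmp"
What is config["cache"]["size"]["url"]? True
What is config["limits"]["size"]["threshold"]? True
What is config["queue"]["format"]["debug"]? 1024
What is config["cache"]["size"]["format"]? 1.88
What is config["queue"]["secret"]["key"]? 3.09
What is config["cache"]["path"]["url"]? False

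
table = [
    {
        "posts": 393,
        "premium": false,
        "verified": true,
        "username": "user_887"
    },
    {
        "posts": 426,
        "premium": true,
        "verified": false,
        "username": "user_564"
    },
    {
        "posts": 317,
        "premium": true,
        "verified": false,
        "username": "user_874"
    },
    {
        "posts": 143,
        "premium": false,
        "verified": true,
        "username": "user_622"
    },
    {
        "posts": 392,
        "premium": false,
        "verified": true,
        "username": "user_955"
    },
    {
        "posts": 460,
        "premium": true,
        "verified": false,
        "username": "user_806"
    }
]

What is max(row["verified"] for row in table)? True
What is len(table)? 6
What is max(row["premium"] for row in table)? True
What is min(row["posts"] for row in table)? 143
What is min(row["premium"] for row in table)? False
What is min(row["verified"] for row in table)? False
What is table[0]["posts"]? 393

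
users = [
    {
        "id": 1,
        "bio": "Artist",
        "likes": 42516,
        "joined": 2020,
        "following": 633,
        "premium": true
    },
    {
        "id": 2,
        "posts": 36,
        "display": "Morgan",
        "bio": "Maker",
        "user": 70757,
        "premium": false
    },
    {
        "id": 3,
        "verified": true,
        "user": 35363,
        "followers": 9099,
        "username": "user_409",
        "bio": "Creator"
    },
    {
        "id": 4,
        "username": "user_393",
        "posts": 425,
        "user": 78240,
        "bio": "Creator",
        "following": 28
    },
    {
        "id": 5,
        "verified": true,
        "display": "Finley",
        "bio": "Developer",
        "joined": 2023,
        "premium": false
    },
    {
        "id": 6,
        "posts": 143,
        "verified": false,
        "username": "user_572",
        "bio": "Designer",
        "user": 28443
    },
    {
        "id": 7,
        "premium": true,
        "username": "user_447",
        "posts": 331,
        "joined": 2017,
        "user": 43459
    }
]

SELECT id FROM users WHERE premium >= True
[1, 7]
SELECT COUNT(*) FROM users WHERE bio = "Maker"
1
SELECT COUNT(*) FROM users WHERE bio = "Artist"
1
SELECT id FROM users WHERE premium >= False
[1, 2, 5, 7]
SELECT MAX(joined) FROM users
2023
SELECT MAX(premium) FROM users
True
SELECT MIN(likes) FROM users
42516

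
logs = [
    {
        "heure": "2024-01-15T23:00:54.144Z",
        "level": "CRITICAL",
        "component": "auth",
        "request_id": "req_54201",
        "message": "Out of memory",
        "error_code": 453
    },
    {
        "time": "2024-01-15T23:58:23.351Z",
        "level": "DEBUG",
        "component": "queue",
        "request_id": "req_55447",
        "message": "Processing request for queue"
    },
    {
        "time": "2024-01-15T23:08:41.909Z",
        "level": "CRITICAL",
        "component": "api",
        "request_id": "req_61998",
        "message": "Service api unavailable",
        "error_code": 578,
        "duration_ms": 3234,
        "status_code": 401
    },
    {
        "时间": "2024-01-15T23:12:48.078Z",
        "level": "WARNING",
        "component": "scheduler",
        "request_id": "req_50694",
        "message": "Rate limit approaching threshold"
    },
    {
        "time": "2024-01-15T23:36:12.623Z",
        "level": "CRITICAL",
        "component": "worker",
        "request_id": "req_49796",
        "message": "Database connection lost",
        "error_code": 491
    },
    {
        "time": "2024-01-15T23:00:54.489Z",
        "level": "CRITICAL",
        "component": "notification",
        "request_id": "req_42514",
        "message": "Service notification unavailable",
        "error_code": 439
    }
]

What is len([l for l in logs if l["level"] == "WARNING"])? 1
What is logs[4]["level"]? "CRITICAL"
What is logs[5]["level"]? "CRITICAL"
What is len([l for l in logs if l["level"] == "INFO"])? 0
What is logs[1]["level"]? "DEBUG"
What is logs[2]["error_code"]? 578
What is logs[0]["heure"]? "2024-01-15T23:00:54.144Z"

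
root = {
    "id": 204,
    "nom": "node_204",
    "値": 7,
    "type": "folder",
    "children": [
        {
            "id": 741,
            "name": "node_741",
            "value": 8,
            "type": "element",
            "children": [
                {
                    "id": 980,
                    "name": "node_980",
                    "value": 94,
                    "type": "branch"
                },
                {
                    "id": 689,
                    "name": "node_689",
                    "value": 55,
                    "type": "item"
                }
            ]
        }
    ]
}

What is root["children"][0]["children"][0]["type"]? "branch"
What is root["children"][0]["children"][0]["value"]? 94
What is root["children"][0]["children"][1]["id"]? 689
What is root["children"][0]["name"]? "node_741"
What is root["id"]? 204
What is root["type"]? "folder"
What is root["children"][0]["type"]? "element"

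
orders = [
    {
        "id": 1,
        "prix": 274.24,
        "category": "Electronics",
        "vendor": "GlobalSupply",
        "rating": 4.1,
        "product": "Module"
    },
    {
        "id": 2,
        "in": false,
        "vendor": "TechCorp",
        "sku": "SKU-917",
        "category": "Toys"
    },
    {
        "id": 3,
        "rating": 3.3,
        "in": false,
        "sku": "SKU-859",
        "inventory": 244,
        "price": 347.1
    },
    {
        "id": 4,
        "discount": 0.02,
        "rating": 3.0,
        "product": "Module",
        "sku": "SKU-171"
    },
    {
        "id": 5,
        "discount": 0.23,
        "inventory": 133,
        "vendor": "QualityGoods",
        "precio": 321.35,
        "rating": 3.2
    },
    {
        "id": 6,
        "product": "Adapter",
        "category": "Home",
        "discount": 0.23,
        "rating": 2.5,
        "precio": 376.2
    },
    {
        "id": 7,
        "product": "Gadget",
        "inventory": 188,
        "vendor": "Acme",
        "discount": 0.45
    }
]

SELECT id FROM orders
[1, 2, 3, 4, 5, 6, 7]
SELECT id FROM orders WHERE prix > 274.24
[]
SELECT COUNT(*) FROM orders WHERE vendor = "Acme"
1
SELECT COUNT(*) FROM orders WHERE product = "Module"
2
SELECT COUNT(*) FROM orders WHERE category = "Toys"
1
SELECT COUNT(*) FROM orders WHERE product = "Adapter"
1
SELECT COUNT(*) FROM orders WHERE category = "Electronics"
1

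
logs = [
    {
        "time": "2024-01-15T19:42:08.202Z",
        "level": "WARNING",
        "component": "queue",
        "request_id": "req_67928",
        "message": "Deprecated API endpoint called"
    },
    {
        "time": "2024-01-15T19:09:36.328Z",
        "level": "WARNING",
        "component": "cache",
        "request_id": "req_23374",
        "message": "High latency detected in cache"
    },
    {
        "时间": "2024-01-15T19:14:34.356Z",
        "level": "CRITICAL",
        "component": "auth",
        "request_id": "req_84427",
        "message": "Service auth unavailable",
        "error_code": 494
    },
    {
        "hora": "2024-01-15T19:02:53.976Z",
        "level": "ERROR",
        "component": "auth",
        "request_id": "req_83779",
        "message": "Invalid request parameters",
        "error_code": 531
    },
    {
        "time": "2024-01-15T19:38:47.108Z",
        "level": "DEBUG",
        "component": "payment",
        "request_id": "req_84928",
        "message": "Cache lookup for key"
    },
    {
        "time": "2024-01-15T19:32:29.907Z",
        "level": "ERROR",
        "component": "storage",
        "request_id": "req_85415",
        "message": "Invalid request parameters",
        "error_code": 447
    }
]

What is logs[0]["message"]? "Deprecated API endpoint called"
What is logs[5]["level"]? "ERROR"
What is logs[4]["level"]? "DEBUG"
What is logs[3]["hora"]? "2024-01-15T19:02:53.976Z"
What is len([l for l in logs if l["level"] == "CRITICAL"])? 1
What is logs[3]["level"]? "ERROR"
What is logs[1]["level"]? "WARNING"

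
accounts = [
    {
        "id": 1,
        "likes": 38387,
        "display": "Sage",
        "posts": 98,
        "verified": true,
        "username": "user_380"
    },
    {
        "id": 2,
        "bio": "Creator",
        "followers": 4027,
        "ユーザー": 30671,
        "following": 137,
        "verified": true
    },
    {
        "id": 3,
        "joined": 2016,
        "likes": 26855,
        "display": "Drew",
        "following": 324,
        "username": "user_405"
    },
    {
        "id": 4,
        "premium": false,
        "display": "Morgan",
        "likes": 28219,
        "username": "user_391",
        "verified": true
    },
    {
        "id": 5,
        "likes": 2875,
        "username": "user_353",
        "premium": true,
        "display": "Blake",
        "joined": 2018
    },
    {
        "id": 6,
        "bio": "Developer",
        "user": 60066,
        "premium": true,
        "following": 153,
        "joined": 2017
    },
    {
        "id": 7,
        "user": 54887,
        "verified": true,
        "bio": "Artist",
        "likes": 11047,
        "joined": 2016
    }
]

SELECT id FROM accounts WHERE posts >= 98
[1]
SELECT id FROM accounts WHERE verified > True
[]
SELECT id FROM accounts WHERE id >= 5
[5, 6, 7]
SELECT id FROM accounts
[1, 2, 3, 4, 5, 6, 7]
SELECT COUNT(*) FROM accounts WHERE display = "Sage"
1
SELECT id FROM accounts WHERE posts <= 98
[1]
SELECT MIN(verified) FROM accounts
True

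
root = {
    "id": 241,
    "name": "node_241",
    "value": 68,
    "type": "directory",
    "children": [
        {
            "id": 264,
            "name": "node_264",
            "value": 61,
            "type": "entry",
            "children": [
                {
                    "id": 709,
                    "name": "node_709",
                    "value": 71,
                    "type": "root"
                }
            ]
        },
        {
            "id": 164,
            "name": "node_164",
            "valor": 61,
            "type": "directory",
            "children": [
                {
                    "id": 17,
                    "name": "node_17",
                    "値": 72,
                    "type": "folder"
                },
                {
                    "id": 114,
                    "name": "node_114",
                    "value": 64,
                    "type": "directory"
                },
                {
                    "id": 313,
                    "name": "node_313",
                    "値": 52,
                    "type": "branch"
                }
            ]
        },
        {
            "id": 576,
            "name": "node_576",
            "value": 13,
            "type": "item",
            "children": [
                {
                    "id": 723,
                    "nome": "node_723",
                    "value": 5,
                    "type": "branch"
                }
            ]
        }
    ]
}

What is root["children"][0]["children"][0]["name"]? "node_709"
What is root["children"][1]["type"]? "directory"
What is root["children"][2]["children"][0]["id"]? 723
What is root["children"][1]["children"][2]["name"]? "node_313"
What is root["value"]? 68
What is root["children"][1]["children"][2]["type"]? "branch"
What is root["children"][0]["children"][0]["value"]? 71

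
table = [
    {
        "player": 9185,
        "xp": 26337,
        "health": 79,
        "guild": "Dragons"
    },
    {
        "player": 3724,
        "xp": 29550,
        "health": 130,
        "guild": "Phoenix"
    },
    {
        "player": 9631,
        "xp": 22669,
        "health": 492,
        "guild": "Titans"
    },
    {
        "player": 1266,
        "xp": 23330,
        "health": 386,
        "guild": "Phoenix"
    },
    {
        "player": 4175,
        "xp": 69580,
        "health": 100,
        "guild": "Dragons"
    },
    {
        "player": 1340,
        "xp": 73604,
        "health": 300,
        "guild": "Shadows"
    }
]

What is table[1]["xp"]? 29550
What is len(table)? 6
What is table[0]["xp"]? 26337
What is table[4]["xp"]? 69580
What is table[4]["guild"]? "Dragons"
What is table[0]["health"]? 79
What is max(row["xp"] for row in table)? 73604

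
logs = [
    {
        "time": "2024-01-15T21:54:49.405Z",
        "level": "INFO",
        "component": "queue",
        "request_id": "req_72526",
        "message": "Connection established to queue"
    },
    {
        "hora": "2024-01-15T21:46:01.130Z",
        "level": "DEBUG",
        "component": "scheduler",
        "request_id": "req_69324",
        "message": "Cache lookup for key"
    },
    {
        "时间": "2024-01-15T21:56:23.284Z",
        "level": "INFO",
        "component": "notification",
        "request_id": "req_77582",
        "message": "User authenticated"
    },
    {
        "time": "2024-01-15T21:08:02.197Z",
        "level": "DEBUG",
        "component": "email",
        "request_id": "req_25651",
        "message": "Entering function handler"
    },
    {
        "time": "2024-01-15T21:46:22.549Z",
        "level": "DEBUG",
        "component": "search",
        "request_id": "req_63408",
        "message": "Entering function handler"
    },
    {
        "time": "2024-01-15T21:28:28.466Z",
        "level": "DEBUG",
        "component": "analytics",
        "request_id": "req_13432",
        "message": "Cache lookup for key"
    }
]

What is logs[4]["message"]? "Entering function handler"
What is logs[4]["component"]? "search"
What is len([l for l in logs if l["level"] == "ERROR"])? 0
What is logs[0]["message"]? "Connection established to queue"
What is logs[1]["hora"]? "2024-01-15T21:46:01.130Z"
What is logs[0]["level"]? "INFO"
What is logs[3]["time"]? "2024-01-15T21:08:02.197Z"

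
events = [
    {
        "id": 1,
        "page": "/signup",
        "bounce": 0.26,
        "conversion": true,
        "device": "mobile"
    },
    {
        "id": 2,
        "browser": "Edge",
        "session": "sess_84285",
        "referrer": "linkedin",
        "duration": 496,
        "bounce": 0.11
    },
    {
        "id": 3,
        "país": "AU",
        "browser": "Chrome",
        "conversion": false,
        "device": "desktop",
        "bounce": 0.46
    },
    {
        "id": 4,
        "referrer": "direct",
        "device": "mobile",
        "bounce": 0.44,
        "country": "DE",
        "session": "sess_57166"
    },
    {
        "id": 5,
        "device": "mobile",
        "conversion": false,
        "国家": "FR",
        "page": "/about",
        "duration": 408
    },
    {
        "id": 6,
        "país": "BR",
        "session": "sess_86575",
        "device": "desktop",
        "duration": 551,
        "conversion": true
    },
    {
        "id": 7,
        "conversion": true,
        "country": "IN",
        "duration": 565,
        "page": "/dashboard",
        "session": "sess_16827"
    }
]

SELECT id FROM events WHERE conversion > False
[1, 6, 7]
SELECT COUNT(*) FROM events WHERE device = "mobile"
3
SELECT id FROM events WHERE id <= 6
[1, 2, 3, 4, 5, 6]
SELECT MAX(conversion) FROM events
True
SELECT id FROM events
[1, 2, 3, 4, 5, 6, 7]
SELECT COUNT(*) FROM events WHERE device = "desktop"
2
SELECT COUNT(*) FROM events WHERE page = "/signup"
1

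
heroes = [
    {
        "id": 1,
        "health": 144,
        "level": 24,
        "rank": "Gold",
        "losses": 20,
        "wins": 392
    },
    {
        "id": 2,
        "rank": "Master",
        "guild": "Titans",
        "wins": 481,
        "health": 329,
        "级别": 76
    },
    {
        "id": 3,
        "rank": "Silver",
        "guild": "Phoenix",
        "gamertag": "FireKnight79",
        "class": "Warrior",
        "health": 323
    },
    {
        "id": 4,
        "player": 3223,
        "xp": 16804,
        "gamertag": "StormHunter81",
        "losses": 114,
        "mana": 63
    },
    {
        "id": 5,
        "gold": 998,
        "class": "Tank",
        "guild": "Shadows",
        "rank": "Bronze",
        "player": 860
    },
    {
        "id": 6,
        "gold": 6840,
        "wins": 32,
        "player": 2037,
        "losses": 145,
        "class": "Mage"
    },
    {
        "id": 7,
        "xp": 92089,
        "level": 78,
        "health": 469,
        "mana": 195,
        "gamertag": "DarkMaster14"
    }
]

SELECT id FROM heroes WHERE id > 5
[6, 7]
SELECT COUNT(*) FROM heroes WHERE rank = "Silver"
1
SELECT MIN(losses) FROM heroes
20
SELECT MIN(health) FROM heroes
144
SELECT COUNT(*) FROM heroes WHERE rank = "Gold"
1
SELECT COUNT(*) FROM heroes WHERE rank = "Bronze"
1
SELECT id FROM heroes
[1, 2, 3, 4, 5, 6, 7]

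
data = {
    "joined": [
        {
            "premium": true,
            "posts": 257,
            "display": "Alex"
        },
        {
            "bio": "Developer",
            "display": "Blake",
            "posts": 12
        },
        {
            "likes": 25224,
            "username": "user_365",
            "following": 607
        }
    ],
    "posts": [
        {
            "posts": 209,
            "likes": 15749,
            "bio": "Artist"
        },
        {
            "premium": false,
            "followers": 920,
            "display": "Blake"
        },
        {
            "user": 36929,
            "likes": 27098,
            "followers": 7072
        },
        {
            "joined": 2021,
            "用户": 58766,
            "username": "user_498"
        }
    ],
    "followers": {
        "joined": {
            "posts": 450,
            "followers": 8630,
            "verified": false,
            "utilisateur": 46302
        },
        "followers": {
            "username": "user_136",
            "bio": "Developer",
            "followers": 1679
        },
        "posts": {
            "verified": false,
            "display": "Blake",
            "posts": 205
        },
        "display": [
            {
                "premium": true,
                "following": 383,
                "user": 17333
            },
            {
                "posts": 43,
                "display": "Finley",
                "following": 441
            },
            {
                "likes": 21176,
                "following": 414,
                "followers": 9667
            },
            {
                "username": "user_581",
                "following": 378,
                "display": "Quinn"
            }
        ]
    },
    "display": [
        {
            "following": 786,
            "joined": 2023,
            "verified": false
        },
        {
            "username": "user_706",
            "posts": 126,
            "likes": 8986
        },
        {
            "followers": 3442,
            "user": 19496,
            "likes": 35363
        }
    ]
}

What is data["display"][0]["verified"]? False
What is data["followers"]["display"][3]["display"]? "Quinn"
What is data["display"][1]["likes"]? 8986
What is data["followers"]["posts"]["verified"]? False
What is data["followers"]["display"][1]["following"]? 441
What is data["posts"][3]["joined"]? 2021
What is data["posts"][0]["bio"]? "Artist"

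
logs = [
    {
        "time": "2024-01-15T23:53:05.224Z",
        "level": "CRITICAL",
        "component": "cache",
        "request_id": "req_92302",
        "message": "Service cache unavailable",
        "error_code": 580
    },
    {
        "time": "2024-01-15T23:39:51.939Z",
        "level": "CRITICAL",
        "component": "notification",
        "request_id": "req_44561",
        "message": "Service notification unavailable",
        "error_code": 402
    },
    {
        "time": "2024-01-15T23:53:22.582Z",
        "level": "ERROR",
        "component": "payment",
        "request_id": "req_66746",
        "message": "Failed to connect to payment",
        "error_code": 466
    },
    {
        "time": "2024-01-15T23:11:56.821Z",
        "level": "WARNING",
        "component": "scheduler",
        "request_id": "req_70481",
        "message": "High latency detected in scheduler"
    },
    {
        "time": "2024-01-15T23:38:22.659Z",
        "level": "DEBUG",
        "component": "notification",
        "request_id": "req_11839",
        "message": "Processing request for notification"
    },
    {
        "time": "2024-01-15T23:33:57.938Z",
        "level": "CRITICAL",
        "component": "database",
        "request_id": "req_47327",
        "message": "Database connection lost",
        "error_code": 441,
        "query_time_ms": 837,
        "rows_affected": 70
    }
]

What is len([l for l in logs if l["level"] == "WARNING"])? 1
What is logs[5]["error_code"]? 441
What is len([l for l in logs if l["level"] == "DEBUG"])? 1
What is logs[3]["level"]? "WARNING"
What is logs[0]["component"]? "cache"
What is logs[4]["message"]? "Processing request for notification"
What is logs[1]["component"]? "notification"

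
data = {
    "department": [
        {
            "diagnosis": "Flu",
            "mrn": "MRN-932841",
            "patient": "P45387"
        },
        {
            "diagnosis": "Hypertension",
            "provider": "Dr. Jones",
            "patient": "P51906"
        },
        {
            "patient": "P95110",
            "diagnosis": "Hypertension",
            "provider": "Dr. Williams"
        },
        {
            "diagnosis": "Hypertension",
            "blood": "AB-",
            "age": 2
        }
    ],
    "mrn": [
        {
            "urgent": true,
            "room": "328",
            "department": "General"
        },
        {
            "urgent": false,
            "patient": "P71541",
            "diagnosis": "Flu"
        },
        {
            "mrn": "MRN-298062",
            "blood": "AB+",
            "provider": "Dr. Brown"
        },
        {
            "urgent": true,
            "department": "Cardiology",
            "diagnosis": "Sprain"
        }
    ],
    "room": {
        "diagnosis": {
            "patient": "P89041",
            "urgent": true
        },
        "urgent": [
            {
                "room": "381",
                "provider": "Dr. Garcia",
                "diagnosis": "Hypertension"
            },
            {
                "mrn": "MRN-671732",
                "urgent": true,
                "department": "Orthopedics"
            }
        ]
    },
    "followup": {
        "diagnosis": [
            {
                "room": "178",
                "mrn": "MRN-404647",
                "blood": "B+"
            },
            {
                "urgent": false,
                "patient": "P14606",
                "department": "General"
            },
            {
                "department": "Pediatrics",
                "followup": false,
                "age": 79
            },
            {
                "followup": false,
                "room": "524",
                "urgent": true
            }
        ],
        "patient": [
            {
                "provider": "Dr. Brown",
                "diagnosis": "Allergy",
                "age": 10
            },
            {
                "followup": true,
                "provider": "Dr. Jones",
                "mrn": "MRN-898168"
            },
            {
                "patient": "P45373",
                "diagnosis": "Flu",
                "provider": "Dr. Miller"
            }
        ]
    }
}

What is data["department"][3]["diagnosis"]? "Hypertension"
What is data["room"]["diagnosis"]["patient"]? "P89041"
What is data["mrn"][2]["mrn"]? "MRN-298062"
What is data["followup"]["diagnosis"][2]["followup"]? False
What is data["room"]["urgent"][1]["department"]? "Orthopedics"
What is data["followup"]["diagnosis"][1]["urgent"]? False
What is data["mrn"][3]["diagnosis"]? "Sprain"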